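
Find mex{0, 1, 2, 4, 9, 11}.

The values 0, 1, 2 are all present; 3 is the first non-negative integer missing from the set.

3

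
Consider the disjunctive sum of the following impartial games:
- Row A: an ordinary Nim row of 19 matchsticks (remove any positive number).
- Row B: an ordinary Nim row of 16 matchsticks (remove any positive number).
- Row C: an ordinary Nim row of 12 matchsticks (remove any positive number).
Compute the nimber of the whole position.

15

Row A is a plain Nim row of size 19, so its Grundy value is 19.
Row B is a plain Nim row of size 16, so its Grundy value is 16.
Row C is a plain Nim row of size 12, so its Grundy value is 12.
The value of a disjunctive sum is the nim-sum of the parts.
Combined value = 19 ⊕ 16 ⊕ 12 = 15.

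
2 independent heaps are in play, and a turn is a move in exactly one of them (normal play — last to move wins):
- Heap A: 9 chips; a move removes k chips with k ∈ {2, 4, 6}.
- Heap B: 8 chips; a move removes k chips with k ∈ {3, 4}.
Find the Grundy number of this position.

0

Build the Grundy sequence for heap A with g(k) = mex{g(k−s) : s ∈ {2, 4, 6}, s ≤ k}:
g(0) = mex{} = 0
g(1) = mex{} = 0
g(2) = mex{0} = 1
g(3) = mex{0} = 1
g(4) = mex{0,1} = 2
g(5) = mex{0,1} = 2
g(6) = mex{0,1,2} = 3
g(7) = mex{0,1,2} = 3
g(8) = mex{1,2,3} = 0
g(9) = mex{1,2,3} = 0
So g(9) = 0.
Grundy values for heap B (subtraction set {3, 4}):
g(0) = mex{} = 0
g(1) = mex{} = 0
g(2) = mex{} = 0
g(3) = mex{0} = 1
g(4) = mex{0} = 1
g(5) = mex{0} = 1
g(6) = mex{0,1} = 2
g(7) = mex{1} = 0
g(8) = mex{1} = 0
So g(8) = 0.
The value of a disjunctive sum is the nim-sum of the parts.
Combined value = 0 ⊕ 0 = 0.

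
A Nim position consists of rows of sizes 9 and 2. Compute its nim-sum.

Compute the nim-sum pairwise:
9 ^ 2 = 11

11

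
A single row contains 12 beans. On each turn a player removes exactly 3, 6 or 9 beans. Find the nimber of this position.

Grundy values for subtraction set {3, 6, 9}:
g(0) = mex{} = 0
g(1) = mex{} = 0
g(2) = mex{} = 0
g(3) = mex{0} = 1
g(4) = mex{0} = 1
g(5) = mex{0} = 1
g(6) = mex{0,1} = 2
g(7) = mex{0,1} = 2
g(8) = mex{0,1} = 2
g(9) = mex{0,1,2} = 3
g(10) = mex{0,1,2} = 3
g(11) = mex{0,1,2} = 3
g(12) = mex{1,2,3} = 0
So g(12) = 0.

0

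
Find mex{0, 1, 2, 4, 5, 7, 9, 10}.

The values 0, 1, 2 are all present; 3 is the first non-negative integer missing from the set.

3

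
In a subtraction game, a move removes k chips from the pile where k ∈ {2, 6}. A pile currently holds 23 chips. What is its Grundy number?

1

Build the Grundy sequence with g(k) = mex{g(k−s) : s ∈ {2, 6}, s ≤ k}:
k:     0  1  2  3  4  5  6  7  8  9 10 11 12 13 14 15 16 17 18 19 20 21 22 23
g(k):  0  0  1  1  0  0  1  1  0  0  1  1  0  0  1  1  0  0  1  1  0  0  1  1
So g(23) = 1.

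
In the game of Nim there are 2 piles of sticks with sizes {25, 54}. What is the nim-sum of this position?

In binary:
  011001  (25)
  110110  (54)
  ------
  101111  (47)

47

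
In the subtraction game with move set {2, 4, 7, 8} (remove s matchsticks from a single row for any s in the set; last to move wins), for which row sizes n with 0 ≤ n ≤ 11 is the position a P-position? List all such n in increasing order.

0, 1, 6, 11

Build the Grundy sequence with g(k) = mex{g(k−s) : s ∈ {2, 4, 7, 8}, s ≤ k}:
k:     0  1  2  3  4  5  6  7  8  9 10 11
g(k):  0  0  1  1  2  2  0  3  1  4  2  0
The P-positions (g = 0) in 0..11 are 0, 1, 6, 11.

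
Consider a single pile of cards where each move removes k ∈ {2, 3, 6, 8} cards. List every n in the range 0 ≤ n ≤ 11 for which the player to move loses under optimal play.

0, 1, 5, 10

Compute g(0), g(1), … for moves {2, 3, 6, 8}:
g(0) = mex{} = 0
g(1) = mex{} = 0
g(2) = mex{0} = 1
g(3) = mex{0} = 1
g(4) = mex{0,1} = 2
g(5) = mex{1} = 0
g(6) = mex{0,1,2} = 3
g(7) = mex{0,2} = 1
g(8) = mex{0,1,3} = 2
g(9) = mex{0,1,3} = 2
g(10) = mex{1,2} = 0
g(11) = mex{0,1,2} = 3
The P-positions (g = 0) in 0..11 are 0, 1, 5, 10.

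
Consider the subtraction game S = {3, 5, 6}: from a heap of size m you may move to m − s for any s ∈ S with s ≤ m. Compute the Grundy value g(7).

2

Compute g(0), g(1), … for moves {3, 5, 6}:
g(0) = mex{} = 0
g(1) = mex{} = 0
g(2) = mex{} = 0
g(3) = mex{0} = 1
g(4) = mex{0} = 1
g(5) = mex{0} = 1
g(6) = mex{0,1} = 2
g(7) = mex{0,1} = 2
So g(7) = 2.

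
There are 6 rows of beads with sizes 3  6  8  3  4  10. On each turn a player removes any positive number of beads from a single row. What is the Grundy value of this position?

0

Compute the nim-sum pairwise:
3 ^ 6 = 5
5 ^ 8 = 13
13 ^ 3 = 14
14 ^ 4 = 10
10 ^ 10 = 0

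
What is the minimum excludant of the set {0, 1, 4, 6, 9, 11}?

2

The values 0, 1 are all present; 2 is the first non-negative integer missing from the set.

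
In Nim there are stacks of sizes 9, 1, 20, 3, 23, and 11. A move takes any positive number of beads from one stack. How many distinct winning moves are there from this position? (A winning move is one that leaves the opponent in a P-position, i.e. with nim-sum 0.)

3

Compute the nim-sum pairwise:
9 ^ 1 = 8
8 ^ 20 = 28
28 ^ 3 = 31
31 ^ 23 = 8
8 ^ 11 = 3
The overall nim-sum is X = 3. A stack of size p has a winning move iff p XOR X < p (reduce it to p XOR X).
  9: 9 XOR 3 = 10 ≥ 9 — no move.
  1: 1 XOR 3 = 2 ≥ 1 — no move.
  20: 20 XOR 3 = 23 ≥ 20 — no move.
  3: 3 XOR 3 = 0 < 3 — winning move (to 0).
  23: 23 XOR 3 = 20 < 23 — winning move (to 20).
  11: 11 XOR 3 = 8 < 11 — winning move (to 8).
That gives 3 winning moves.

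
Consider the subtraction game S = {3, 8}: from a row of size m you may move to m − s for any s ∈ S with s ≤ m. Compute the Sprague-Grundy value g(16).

1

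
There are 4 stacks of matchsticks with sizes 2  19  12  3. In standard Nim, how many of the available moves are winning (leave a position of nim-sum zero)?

Nim-sum: 2 XOR 19 XOR 12 XOR 3 = 30.
The overall nim-sum is X = 30. A stack of size p has a winning move iff p XOR X < p (reduce it to p XOR X).
  2: 2 XOR 30 = 28 ≥ 2 — no move.
  19: 19 XOR 30 = 13 < 19 — winning move (to 13).
  12: 12 XOR 30 = 18 ≥ 12 — no move.
  3: 3 XOR 30 = 29 ≥ 3 — no move.
That gives 1 winning move.

1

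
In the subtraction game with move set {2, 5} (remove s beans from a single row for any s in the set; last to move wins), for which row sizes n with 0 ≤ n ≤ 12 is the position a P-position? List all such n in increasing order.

0, 1, 4, 7, 8, 11

Grundy values for subtraction set {2, 5}:
k:     0  1  2  3  4  5  6  7  8  9 10 11 12
g(k):  0  0  1  1  0  2  1  0  0  1  1  0  2
The P-positions (g = 0) in 0..12 are 0, 1, 4, 7, 8, 11.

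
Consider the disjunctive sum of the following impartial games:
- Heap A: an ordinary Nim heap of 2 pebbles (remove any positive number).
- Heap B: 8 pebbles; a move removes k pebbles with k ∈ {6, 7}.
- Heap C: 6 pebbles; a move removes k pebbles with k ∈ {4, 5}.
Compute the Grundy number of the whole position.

Heap A is a plain Nim heap of size 2, so its Grundy value is 2.
Grundy values for heap B (subtraction set {6, 7}):
g(0) = mex{} = 0
g(1) = mex{} = 0
g(2) = mex{} = 0
g(3) = mex{} = 0
g(4) = mex{} = 0
g(5) = mex{} = 0
g(6) = mex{0} = 1
g(7) = mex{0} = 1
g(8) = mex{0} = 1
So g(8) = 1.
For heap C, compute g(0), g(1), … with moves {4, 5}:
k:     0  1  2  3  4  5  6
g(k):  0  0  0  0  1  1  1
So g(6) = 1.
The value of a disjunctive sum is the nim-sum of the parts.
Combined value = 2 XOR 1 XOR 1 = 2.

2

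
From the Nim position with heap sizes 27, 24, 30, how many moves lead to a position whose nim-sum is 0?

3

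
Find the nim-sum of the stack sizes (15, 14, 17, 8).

24

Compute the nim-sum pairwise:
15 ^ 14 = 1
1 ^ 17 = 16
16 ^ 8 = 24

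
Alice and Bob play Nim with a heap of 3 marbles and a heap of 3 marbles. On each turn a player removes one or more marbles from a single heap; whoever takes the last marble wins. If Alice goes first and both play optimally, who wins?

Compute the nim-sum pairwise:
3 ⊕ 3 = 0
The nim-sum is 0, so this is a P-position: the player to move is in a losing position under optimal play; Alice is about to move from it and so loses — Bob wins.

Bob wins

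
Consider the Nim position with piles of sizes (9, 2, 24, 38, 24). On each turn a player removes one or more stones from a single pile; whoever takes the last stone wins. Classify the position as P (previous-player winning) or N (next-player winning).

Compute the nim-sum pairwise:
9 ⊕ 2 = 11
11 ⊕ 24 = 19
19 ⊕ 38 = 53
53 ⊕ 24 = 45
The nim-sum is 45 ≠ 0, so this is an N-position: the player to move can win.

N-position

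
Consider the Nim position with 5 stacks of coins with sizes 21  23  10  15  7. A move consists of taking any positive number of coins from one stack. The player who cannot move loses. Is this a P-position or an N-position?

Compute the nim-sum pairwise:
21 XOR 23 = 2
2 XOR 10 = 8
8 XOR 15 = 7
7 XOR 7 = 0
The nim-sum is 0, so this is a P-position: the player to move is in a losing position under optimal play.

P-position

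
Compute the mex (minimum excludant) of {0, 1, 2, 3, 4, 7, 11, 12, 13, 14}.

5

The values 0, 1, 2, 3, 4 are all present; 5 is the first non-negative integer missing from the set.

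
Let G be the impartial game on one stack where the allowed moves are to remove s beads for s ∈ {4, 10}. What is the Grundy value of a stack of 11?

2

Build the Grundy sequence with g(k) = mex{g(k−s) : s ∈ {4, 10}, s ≤ k}:
g(0) = mex{} = 0
g(1) = mex{} = 0
g(2) = mex{} = 0
g(3) = mex{} = 0
g(4) = mex{0} = 1
g(5) = mex{0} = 1
g(6) = mex{0} = 1
g(7) = mex{0} = 1
g(8) = mex{1} = 0
g(9) = mex{1} = 0
g(10) = mex{0,1} = 2
g(11) = mex{0,1} = 2
So g(11) = 2.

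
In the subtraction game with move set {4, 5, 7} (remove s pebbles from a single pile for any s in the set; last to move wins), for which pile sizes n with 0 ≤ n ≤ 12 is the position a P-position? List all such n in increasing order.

Compute g(0), g(1), … for moves {4, 5, 7}:
k:     0  1  2  3  4  5  6  7  8  9 10 11 12
g(k):  0  0  0  0  1  1  1  1  2  2  2  0  0
The P-positions (g = 0) in 0..12 are 0, 1, 2, 3, 11, 12.

0, 1, 2, 3, 11, 12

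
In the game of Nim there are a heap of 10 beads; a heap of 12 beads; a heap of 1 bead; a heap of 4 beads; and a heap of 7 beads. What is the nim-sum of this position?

Nim-sum: 10 ⊕ 12 ⊕ 1 ⊕ 4 ⊕ 7 = 4.

4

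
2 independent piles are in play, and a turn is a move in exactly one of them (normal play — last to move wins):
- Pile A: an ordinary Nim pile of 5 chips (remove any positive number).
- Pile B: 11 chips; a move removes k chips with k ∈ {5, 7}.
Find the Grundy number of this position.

7

Pile A is a plain Nim pile of size 5, so its Grundy value is 5.
Grundy values for pile B (subtraction set {5, 7}):
k:     0  1  2  3  4  5  6  7  8  9 10 11
g(k):  0  0  0  0  0  1  1  1  1  1  2  2
So g(11) = 2.
The value of a disjunctive sum is the nim-sum of the parts.
Combined value = 5 XOR 2 = 7.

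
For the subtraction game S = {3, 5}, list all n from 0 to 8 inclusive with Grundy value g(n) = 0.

0, 1, 2, 8

Grundy values for subtraction set {3, 5}:
g(0) = mex{} = 0
g(1) = mex{} = 0
g(2) = mex{} = 0
g(3) = mex{0} = 1
g(4) = mex{0} = 1
g(5) = mex{0} = 1
g(6) = mex{0,1} = 2
g(7) = mex{0,1} = 2
g(8) = mex{1} = 0
The P-positions (g = 0) in 0..8 are 0, 1, 2, 8.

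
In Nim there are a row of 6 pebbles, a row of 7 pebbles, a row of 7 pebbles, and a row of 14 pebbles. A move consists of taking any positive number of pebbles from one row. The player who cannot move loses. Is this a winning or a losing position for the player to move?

Winning position

In binary:
  0110  (6)
  0111  (7)
  0111  (7)
  1110  (14)
  ----
  1000  (8)
The nim-sum is 8 ≠ 0, so this is an N-position: the player to move can win.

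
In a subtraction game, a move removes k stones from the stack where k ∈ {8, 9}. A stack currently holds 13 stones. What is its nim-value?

Build the Grundy sequence with g(k) = mex{g(k−s) : s ∈ {8, 9}, s ≤ k}:
g(0) = mex{} = 0
g(1) = mex{} = 0
g(2) = mex{} = 0
g(3) = mex{} = 0
g(4) = mex{} = 0
g(5) = mex{} = 0
g(6) = mex{} = 0
g(7) = mex{} = 0
g(8) = mex{0} = 1
g(9) = mex{0} = 1
g(10) = mex{0} = 1
g(11) = mex{0} = 1
g(12) = mex{0} = 1
g(13) = mex{0} = 1
So g(13) = 1.

1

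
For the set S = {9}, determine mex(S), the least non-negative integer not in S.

0 is not in the set, so the mex is 0.

0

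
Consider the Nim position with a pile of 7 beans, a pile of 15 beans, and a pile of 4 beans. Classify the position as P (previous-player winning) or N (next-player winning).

N-position

Nim-sum: 7 ^ 15 ^ 4 = 12.
The nim-sum is 12 ≠ 0, so this is an N-position: the player to move can win.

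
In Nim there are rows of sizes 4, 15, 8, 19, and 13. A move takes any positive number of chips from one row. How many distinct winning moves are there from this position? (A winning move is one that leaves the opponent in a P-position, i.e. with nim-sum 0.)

1

Compute the nim-sum pairwise:
4 ^ 15 = 11
11 ^ 8 = 3
3 ^ 19 = 16
16 ^ 13 = 29
The overall nim-sum is X = 29. A row of size p has a winning move iff p XOR X < p (reduce it to p XOR X).
  4: 4 XOR 29 = 25 ≥ 4 — no move.
  15: 15 XOR 29 = 18 ≥ 15 — no move.
  8: 8 XOR 29 = 21 ≥ 8 — no move.
  19: 19 XOR 29 = 14 < 19 — winning move (to 14).
  13: 13 XOR 29 = 16 ≥ 13 — no move.
That gives 1 winning move.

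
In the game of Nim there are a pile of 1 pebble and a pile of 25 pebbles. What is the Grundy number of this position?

24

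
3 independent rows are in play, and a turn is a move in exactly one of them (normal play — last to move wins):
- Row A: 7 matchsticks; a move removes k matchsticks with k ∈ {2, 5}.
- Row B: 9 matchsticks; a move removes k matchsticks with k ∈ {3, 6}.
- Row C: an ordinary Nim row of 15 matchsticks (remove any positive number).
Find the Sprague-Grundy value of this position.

15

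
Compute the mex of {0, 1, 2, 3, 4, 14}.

The values 0, 1, 2, 3, 4 are all present; 5 is the first non-negative integer missing from the set.

5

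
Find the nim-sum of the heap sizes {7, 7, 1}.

1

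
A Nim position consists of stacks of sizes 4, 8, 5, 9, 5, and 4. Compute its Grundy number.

1

In binary:
  0100  (4)
  1000  (8)
  0101  (5)
  1001  (9)
  0101  (5)
  0100  (4)
  ----
  0001  (1)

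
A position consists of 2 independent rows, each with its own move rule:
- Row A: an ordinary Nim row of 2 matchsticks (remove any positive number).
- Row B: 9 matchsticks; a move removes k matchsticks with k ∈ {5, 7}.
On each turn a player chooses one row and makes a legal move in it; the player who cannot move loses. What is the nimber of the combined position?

Row A is a plain Nim row of size 2, so its Grundy value is 2.
Build the Grundy sequence for row B with g(k) = mex{g(k−s) : s ∈ {5, 7}, s ≤ k}:
k:     0  1  2  3  4  5  6  7  8  9
g(k):  0  0  0  0  0  1  1  1  1  1
So g(9) = 1.
The value of a disjunctive sum is the nim-sum of the parts.
Combined value = 2 XOR 1 = 3.

3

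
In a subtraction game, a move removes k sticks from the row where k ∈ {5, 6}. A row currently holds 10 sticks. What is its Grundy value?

2

Build the Grundy sequence with g(k) = mex{g(k−s) : s ∈ {5, 6}, s ≤ k}:
g(0) = mex{} = 0
g(1) = mex{} = 0
g(2) = mex{} = 0
g(3) = mex{} = 0
g(4) = mex{} = 0
g(5) = mex{0} = 1
g(6) = mex{0} = 1
g(7) = mex{0} = 1
g(8) = mex{0} = 1
g(9) = mex{0} = 1
g(10) = mex{0,1} = 2
So g(10) = 2.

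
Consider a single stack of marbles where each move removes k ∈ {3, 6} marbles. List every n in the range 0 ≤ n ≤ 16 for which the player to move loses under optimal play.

0, 1, 2, 9, 10, 11

Grundy values for subtraction set {3, 6}:
k:     0  1  2  3  4  5  6  7  8  9 10 11 12 13 14 15 16
g(k):  0  0  0  1  1  1  2  2  2  0  0  0  1  1  1  2  2
The P-positions (g = 0) in 0..16 are 0, 1, 2, 9, 10, 11.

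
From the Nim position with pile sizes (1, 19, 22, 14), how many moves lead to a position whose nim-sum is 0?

1

Compute the nim-sum pairwise:
1 ^ 19 = 18
18 ^ 22 = 4
4 ^ 14 = 10
The overall nim-sum is X = 10. A pile of size p has a winning move iff p XOR X < p (reduce it to p XOR X).
  1: 1 XOR 10 = 11 ≥ 1 — no move.
  19: 19 XOR 10 = 25 ≥ 19 — no move.
  22: 22 XOR 10 = 28 ≥ 22 — no move.
  14: 14 XOR 10 = 4 < 14 — winning move (to 4).
That gives 1 winning move.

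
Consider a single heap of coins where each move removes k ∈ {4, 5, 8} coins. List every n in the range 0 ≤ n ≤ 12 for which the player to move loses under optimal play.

0, 1, 2, 3, 12

Compute g(0), g(1), … for moves {4, 5, 8}:
g(0) = mex{} = 0
g(1) = mex{} = 0
g(2) = mex{} = 0
g(3) = mex{} = 0
g(4) = mex{0} = 1
g(5) = mex{0} = 1
g(6) = mex{0} = 1
g(7) = mex{0} = 1
g(8) = mex{0,1} = 2
g(9) = mex{0,1} = 2
g(10) = mex{0,1} = 2
g(11) = mex{0,1} = 2
g(12) = mex{1,2} = 0
The P-positions (g = 0) in 0..12 are 0, 1, 2, 3, 12.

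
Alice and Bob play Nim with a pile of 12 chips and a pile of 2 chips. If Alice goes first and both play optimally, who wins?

Nim-sum: 12 ^ 2 = 14.
The nim-sum is 14 ≠ 0, so this is an N-position: the player to move can win; Alice has a winning move.

Alice wins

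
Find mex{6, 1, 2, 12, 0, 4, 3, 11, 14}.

The values 0, 1, 2, 3, 4 are all present; 5 is the first non-negative integer missing from the set.

5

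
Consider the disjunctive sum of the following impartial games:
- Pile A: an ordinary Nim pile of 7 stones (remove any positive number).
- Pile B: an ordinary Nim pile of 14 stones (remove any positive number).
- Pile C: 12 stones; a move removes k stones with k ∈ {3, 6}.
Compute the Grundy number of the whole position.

Pile A is a plain Nim pile of size 7, so its Grundy value is 7.
Pile B is a plain Nim pile of size 14, so its Grundy value is 14.
For pile C, compute g(0), g(1), … with moves {3, 6}:
k:     0  1  2  3  4  5  6  7  8  9 10 11 12
g(k):  0  0  0  1  1  1  2  2  2  0  0  0  1
So g(12) = 1.
The value of a disjunctive sum is the nim-sum of the parts.
Combined value = 7 XOR 14 XOR 1 = 8.

8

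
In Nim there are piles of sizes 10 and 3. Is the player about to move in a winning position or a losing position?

Bitwise XOR of the heap sizes:
  1010  (10)
  0011  (3)
  ----
  1001  (9)
The nim-sum is 9 ≠ 0, so this is an N-position: the player to move can win.

Winning position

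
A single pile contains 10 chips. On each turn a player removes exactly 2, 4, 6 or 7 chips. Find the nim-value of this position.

0

Build the Grundy sequence with g(k) = mex{g(k−s) : s ∈ {2, 4, 6, 7}, s ≤ k}:
k:     0  1  2  3  4  5  6  7  8  9 10
g(k):  0  0  1  1  2  2  3  3  4  0  0
So g(10) = 0.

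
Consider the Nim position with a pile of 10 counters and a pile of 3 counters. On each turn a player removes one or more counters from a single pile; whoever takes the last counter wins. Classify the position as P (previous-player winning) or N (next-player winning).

Nim-sum: 10 ^ 3 = 9.
The nim-sum is 9 ≠ 0, so this is an N-position: the player to move can win.

N-position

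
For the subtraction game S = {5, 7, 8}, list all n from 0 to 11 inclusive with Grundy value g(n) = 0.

0, 1, 2, 3, 4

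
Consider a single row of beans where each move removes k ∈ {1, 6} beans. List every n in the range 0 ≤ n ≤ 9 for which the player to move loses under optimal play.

0, 2, 4, 7, 9

Compute g(0), g(1), … for moves {1, 6}:
k:     0  1  2  3  4  5  6  7  8  9
g(k):  0  1  0  1  0  1  2  0  1  0
The P-positions (g = 0) in 0..9 are 0, 2, 4, 7, 9.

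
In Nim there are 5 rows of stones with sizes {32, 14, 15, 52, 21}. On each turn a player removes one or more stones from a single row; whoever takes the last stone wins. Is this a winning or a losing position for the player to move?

Losing position

Write each in binary and XOR column by column:
  100000  (32)
  001110  (14)
  001111  (15)
  110100  (52)
  010101  (21)
  ------
  000000  (0)
The nim-sum is 0, so this is a P-position: the player to move is in a losing position under optimal play.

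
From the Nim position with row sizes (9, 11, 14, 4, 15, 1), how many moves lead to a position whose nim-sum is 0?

Nim-sum: 9 XOR 11 XOR 14 XOR 4 XOR 15 XOR 1 = 6.
The overall nim-sum is X = 6. A row of size p has a winning move iff p XOR X < p (reduce it to p XOR X).
  9: 9 XOR 6 = 15 ≥ 9 — no move.
  11: 11 XOR 6 = 13 ≥ 11 — no move.
  14: 14 XOR 6 = 8 < 14 — winning move (to 8).
  4: 4 XOR 6 = 2 < 4 — winning move (to 2).
  15: 15 XOR 6 = 9 < 15 — winning move (to 9).
  1: 1 XOR 6 = 7 ≥ 1 — no move.
That gives 3 winning moves.

3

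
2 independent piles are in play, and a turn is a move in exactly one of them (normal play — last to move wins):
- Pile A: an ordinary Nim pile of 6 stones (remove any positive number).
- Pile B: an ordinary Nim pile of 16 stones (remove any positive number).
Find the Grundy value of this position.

Pile A is a plain Nim pile of size 6, so its Grundy value is 6.
Pile B is a plain Nim pile of size 16, so its Grundy value is 16.
By the Sprague-Grundy theorem, the Grundy value of a sum of independent games is the XOR of the component values.
Combined value = 6 XOR 16 = 22.

22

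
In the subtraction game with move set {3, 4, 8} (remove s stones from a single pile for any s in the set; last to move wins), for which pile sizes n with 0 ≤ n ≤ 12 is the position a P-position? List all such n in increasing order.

0, 1, 2, 7, 12

Grundy values for subtraction set {3, 4, 8}:
k:     0  1  2  3  4  5  6  7  8  9 10 11 12
g(k):  0  0  0  1  1  1  2  0  2  3  1  3  0
The P-positions (g = 0) in 0..12 are 0, 1, 2, 7, 12.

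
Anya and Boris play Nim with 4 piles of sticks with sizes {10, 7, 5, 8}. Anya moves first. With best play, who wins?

Boris wins

Nim-sum: 10 ⊕ 7 ⊕ 5 ⊕ 8 = 0.
The nim-sum is 0, so this is a P-position: the player to move is in a losing position under optimal play; Anya is about to move from it and so loses — Boris wins.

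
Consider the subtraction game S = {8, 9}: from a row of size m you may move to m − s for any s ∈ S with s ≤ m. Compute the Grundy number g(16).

Compute g(0), g(1), … for moves {8, 9}:
k:     0  1  2  3  4  5  6  7  8  9 10 11 12 13 14 15 16
g(k):  0  0  0  0  0  0  0  0  1  1  1  1  1  1  1  1  2
So g(16) = 2.

2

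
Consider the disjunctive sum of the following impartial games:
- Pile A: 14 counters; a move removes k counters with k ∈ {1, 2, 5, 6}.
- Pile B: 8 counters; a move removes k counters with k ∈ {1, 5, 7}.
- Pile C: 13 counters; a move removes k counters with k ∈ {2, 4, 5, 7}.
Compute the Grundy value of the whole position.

Grundy values for pile A (subtraction set {1, 2, 5, 6}):
g(0) = mex{} = 0
g(1) = mex{0} = 1
g(2) = mex{0,1} = 2
g(3) = mex{1,2} = 0
g(4) = mex{0,2} = 1
g(5) = mex{0,1} = 2
g(6) = mex{0,1,2} = 3
g(7) = mex{1,2,3} = 0
g(8) = mex{0,2,3} = 1
g(9) = mex{0,1} = 2
g(10) = mex{1,2} = 0
g(11) = mex{0,2,3} = 1
g(12) = mex{0,1,3} = 2
g(13) = mex{0,1,2} = 3
g(14) = mex{1,2,3} = 0
So g(14) = 0.
Grundy values for pile B (subtraction set {1, 5, 7}):
k:     0  1  2  3  4  5  6  7  8
g(k):  0  1  0  1  0  1  0  1  0
So g(8) = 0.
Grundy values for pile C (subtraction set {2, 4, 5, 7}):
g(0) = mex{} = 0
g(1) = mex{} = 0
g(2) = mex{0} = 1
g(3) = mex{0} = 1
g(4) = mex{0,1} = 2
g(5) = mex{0,1} = 2
g(6) = mex{0,1,2} = 3
g(7) = mex{0,1,2} = 3
g(8) = mex{0,1,2,3} = 4
g(9) = mex{1,2,3} = 0
g(10) = mex{1,2,3,4} = 0
g(11) = mex{0,2,3} = 1
g(12) = mex{0,2,3,4} = 1
g(13) = mex{0,1,3,4} = 2
So g(13) = 2.
The value of a disjunctive sum is the nim-sum of the parts.
Combined value = 0 ⊕ 0 ⊕ 2 = 2.

2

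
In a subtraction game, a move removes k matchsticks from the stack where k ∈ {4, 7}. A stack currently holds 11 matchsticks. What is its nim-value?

Build the Grundy sequence with g(k) = mex{g(k−s) : s ∈ {4, 7}, s ≤ k}:
g(0) = mex{} = 0
g(1) = mex{} = 0
g(2) = mex{} = 0
g(3) = mex{} = 0
g(4) = mex{0} = 1
g(5) = mex{0} = 1
g(6) = mex{0} = 1
g(7) = mex{0} = 1
g(8) = mex{0,1} = 2
g(9) = mex{0,1} = 2
g(10) = mex{0,1} = 2
g(11) = mex{1} = 0
So g(11) = 0.

0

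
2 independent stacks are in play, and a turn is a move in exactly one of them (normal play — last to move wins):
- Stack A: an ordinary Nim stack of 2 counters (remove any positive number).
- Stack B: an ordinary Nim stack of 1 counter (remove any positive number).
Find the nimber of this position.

3

Stack A is a plain Nim stack of size 2, so its Grundy value is 2.
Stack B is a plain Nim stack of size 1, so its Grundy value is 1.
By the Sprague-Grundy theorem, the Grundy value of a sum of independent games is the XOR of the component values.
Combined value = 2 XOR 1 = 3.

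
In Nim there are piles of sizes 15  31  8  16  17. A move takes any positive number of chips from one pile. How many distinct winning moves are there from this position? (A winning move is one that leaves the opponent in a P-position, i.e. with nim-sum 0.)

3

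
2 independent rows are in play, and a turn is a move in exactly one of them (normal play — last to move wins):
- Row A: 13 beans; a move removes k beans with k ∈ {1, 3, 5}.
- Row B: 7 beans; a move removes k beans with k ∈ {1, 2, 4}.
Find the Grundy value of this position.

0

Grundy values for row A (subtraction set {1, 3, 5}):
g(0) = mex{} = 0
g(1) = mex{0} = 1
g(2) = mex{1} = 0
g(3) = mex{0} = 1
g(4) = mex{1} = 0
g(5) = mex{0} = 1
g(6) = mex{1} = 0
g(7) = mex{0} = 1
g(8) = mex{1} = 0
g(9) = mex{0} = 1
g(10) = mex{1} = 0
g(11) = mex{0} = 1
g(12) = mex{1} = 0
g(13) = mex{0} = 1
So g(13) = 1.
For row B, compute g(0), g(1), … with moves {1, 2, 4}:
k:     0  1  2  3  4  5  6  7
g(k):  0  1  2  0  1  2  0  1
So g(7) = 1.
By the Sprague-Grundy theorem, the Grundy value of a sum of independent games is the XOR of the component values.
Combined value = 1 XOR 1 = 0.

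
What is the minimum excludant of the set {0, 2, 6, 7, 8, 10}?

1

0 is in the set but 1 is not, so the mex is 1.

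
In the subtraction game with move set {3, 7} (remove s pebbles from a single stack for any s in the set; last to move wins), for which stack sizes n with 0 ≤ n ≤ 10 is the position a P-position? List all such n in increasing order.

0, 1, 2, 6, 10

Build the Grundy sequence with g(k) = mex{g(k−s) : s ∈ {3, 7}, s ≤ k}:
k:     0  1  2  3  4  5  6  7  8  9 10
g(k):  0  0  0  1  1  1  0  2  2  1  0
The P-positions (g = 0) in 0..10 are 0, 1, 2, 6, 10.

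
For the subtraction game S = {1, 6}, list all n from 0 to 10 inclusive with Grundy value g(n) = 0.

0, 2, 4, 7, 9

Compute g(0), g(1), … for moves {1, 6}:
g(0) = mex{} = 0
g(1) = mex{0} = 1
g(2) = mex{1} = 0
g(3) = mex{0} = 1
g(4) = mex{1} = 0
g(5) = mex{0} = 1
g(6) = mex{0,1} = 2
g(7) = mex{1,2} = 0
g(8) = mex{0} = 1
g(9) = mex{1} = 0
g(10) = mex{0} = 1
The P-positions (g = 0) in 0..10 are 0, 2, 4, 7, 9.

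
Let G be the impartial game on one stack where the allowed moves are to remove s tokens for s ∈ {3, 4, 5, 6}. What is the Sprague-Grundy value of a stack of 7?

2

Compute g(0), g(1), … for moves {3, 4, 5, 6}:
k:     0  1  2  3  4  5  6  7
g(k):  0  0  0  1  1  1  2  2
So g(7) = 2.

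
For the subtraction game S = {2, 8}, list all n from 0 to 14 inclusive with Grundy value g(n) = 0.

0, 1, 4, 5, 10, 11, 14

Grundy values for subtraction set {2, 8}:
g(0) = mex{} = 0
g(1) = mex{} = 0
g(2) = mex{0} = 1
g(3) = mex{0} = 1
g(4) = mex{1} = 0
g(5) = mex{1} = 0
g(6) = mex{0} = 1
g(7) = mex{0} = 1
g(8) = mex{0,1} = 2
g(9) = mex{0,1} = 2
g(10) = mex{1,2} = 0
g(11) = mex{1,2} = 0
g(12) = mex{0} = 1
g(13) = mex{0} = 1
g(14) = mex{1} = 0
The P-positions (g = 0) in 0..14 are 0, 1, 4, 5, 10, 11, 14.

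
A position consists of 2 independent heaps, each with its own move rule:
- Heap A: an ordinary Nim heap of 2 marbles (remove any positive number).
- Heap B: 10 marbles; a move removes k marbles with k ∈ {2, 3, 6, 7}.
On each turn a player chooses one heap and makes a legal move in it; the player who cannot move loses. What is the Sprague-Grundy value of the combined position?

Heap A is a plain Nim heap of size 2, so its Grundy value is 2.
Build the Grundy sequence for heap B with g(k) = mex{g(k−s) : s ∈ {2, 3, 6, 7}, s ≤ k}:
g(0) = mex{} = 0
g(1) = mex{} = 0
g(2) = mex{0} = 1
g(3) = mex{0} = 1
g(4) = mex{0,1} = 2
g(5) = mex{1} = 0
g(6) = mex{0,1,2} = 3
g(7) = mex{0,2} = 1
g(8) = mex{0,1,3} = 2
g(9) = mex{1,3} = 0
g(10) = mex{1,2} = 0
So g(10) = 0.
The value of a disjunctive sum is the nim-sum of the parts.
Combined value = 2 ⊕ 0 = 2.

2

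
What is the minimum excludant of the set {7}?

0

0 is not in the set, so the mex is 0.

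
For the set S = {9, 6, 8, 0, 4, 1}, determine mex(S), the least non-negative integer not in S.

2

The values 0, 1 are all present; 2 is the first non-negative integer missing from the set.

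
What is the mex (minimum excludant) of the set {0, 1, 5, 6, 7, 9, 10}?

The values 0, 1 are all present; 2 is the first non-negative integer missing from the set.

2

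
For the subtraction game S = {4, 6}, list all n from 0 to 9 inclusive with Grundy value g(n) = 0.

Build the Grundy sequence with g(k) = mex{g(k−s) : s ∈ {4, 6}, s ≤ k}:
k:     0  1  2  3  4  5  6  7  8  9
g(k):  0  0  0  0  1  1  1  1  2  2
The P-positions (g = 0) in 0..9 are 0, 1, 2, 3.

0, 1, 2, 3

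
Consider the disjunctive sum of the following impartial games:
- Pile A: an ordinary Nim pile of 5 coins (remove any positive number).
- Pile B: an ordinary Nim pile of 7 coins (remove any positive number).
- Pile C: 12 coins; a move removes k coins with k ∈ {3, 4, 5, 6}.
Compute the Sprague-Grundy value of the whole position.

Pile A is a plain Nim pile of size 5, so its Grundy value is 5.
Pile B is a plain Nim pile of size 7, so its Grundy value is 7.
For pile C, compute g(0), g(1), … with moves {3, 4, 5, 6}:
k:     0  1  2  3  4  5  6  7  8  9 10 11 12
g(k):  0  0  0  1  1  1  2  2  2  0  0  0  1
So g(12) = 1.
The value of a disjunctive sum is the nim-sum of the parts.
Combined value = 5 ⊕ 7 ⊕ 1 = 3.

3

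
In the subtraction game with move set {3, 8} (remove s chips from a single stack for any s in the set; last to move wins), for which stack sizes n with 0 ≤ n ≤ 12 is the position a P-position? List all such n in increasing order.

Build the Grundy sequence with g(k) = mex{g(k−s) : s ∈ {3, 8}, s ≤ k}:
k:     0  1  2  3  4  5  6  7  8  9 10 11 12
g(k):  0  0  0  1  1  1  0  0  2  1  1  0  0
The P-positions (g = 0) in 0..12 are 0, 1, 2, 6, 7, 11, 12.

0, 1, 2, 6, 7, 11, 12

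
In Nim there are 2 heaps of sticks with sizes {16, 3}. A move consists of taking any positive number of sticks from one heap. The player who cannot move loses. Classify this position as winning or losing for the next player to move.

Winning position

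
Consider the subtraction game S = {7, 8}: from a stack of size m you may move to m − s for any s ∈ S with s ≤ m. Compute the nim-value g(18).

0

Grundy values for subtraction set {7, 8}:
k:     0  1  2  3  4  5  6  7  8  9 10 11 12 13 14 15 16 17 18
g(k):  0  0  0  0  0  0  0  1  1  1  1  1  1  1  2  0  0  0  0
So g(18) = 0.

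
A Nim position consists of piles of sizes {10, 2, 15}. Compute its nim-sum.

7

Nim-sum: 10 ^ 2 ^ 15 = 7.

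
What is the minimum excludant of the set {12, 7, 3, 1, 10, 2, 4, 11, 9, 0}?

The values 0, 1, 2, 3, 4 are all present; 5 is the first non-negative integer missing from the set.

5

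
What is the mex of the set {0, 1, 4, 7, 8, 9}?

2

The values 0, 1 are all present; 2 is the first non-negative integer missing from the set.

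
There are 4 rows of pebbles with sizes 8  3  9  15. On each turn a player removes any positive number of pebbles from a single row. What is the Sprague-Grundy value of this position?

Write each in binary and XOR column by column:
  1000  (8)
  0011  (3)
  1001  (9)
  1111  (15)
  ----
  1101  (13)

13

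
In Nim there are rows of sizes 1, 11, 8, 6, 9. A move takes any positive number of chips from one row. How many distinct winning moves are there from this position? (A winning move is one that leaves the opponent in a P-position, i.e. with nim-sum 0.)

3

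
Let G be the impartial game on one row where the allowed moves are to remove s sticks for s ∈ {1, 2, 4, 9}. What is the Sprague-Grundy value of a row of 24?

Build the Grundy sequence with g(k) = mex{g(k−s) : s ∈ {1, 2, 4, 9}, s ≤ k}:
k:     0  1  2  3  4  5  6  7  8  9 10 11 12 13 14 15 16 17 18 19 20 21 22 23 24
g(k):  0  1  2  0  1  2  0  1  2  3  4  0  1  2  0  1  2  0  1  2  3  4  0  1  2
So g(24) = 2.

2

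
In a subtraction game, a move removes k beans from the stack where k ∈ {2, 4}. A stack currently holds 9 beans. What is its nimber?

Grundy values for subtraction set {2, 4}:
g(0) = mex{} = 0
g(1) = mex{} = 0
g(2) = mex{0} = 1
g(3) = mex{0} = 1
g(4) = mex{0,1} = 2
g(5) = mex{0,1} = 2
g(6) = mex{1,2} = 0
g(7) = mex{1,2} = 0
g(8) = mex{0,2} = 1
g(9) = mex{0,2} = 1
So g(9) = 1.

1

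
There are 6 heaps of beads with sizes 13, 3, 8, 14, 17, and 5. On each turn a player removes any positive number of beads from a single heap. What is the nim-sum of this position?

28

Compute the nim-sum pairwise:
13 XOR 3 = 14
14 XOR 8 = 6
6 XOR 14 = 8
8 XOR 17 = 25
25 XOR 5 = 28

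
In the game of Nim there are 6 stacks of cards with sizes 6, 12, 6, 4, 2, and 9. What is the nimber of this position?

Nim-sum: 6 ^ 12 ^ 6 ^ 4 ^ 2 ^ 9 = 3.

3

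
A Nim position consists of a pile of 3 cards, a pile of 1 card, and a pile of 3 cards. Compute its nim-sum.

1

Nim-sum: 3 ⊕ 1 ⊕ 3 = 1.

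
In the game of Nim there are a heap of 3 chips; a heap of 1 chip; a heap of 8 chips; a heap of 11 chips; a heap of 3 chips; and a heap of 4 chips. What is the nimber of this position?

Nim-sum: 3 ⊕ 1 ⊕ 8 ⊕ 11 ⊕ 3 ⊕ 4 = 6.

6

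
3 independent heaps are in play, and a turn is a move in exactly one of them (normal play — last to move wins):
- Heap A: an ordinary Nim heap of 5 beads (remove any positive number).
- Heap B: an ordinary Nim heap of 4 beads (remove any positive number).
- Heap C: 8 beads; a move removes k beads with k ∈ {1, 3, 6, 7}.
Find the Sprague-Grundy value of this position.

3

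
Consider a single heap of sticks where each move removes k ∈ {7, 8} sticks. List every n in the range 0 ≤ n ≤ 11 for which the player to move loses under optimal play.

Grundy values for subtraction set {7, 8}:
g(0) = mex{} = 0
g(1) = mex{} = 0
g(2) = mex{} = 0
g(3) = mex{} = 0
g(4) = mex{} = 0
g(5) = mex{} = 0
g(6) = mex{} = 0
g(7) = mex{0} = 1
g(8) = mex{0} = 1
g(9) = mex{0} = 1
g(10) = mex{0} = 1
g(11) = mex{0} = 1
The P-positions (g = 0) in 0..11 are 0, 1, 2, 3, 4, 5, 6.

0, 1, 2, 3, 4, 5, 6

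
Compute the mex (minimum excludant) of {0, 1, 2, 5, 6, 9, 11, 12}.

The values 0, 1, 2 are all present; 3 is the first non-negative integer missing from the set.

3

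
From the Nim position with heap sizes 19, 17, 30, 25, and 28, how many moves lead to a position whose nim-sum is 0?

Compute the nim-sum pairwise:
19 ⊕ 17 = 2
2 ⊕ 30 = 28
28 ⊕ 25 = 5
5 ⊕ 28 = 25
The overall nim-sum is X = 25. A heap of size p has a winning move iff p XOR X < p (reduce it to p XOR X).
  19: 19 XOR 25 = 10 < 19 — winning move (to 10).
  17: 17 XOR 25 = 8 < 17 — winning move (to 8).
  30: 30 XOR 25 = 7 < 30 — winning move (to 7).
  25: 25 XOR 25 = 0 < 25 — winning move (to 0).
  28: 28 XOR 25 = 5 < 28 — winning move (to 5).
That gives 5 winning moves.

5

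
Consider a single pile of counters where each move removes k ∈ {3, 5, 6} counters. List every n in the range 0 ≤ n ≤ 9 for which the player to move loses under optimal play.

Build the Grundy sequence with g(k) = mex{g(k−s) : s ∈ {3, 5, 6}, s ≤ k}:
k:     0  1  2  3  4  5  6  7  8  9
g(k):  0  0  0  1  1  1  2  2  2  0
The P-positions (g = 0) in 0..9 are 0, 1, 2, 9.

0, 1, 2, 9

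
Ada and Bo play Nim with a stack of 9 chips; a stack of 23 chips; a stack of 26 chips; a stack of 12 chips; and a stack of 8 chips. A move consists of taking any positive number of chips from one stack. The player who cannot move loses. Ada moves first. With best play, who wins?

Bitwise XOR of the heap sizes:
  01001  (9)
  10111  (23)
  11010  (26)
  01100  (12)
  01000  (8)
  -----
  00000  (0)
The nim-sum is 0, so this is a P-position: the player to move is in a losing position under optimal play; Ada is about to move from it and so loses — Bo wins.

Bo wins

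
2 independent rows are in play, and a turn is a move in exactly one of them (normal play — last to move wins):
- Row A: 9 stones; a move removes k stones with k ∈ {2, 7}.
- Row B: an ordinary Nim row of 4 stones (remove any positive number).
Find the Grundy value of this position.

4

Build the Grundy sequence for row A with g(k) = mex{g(k−s) : s ∈ {2, 7}, s ≤ k}:
k:     0  1  2  3  4  5  6  7  8  9
g(k):  0  0  1  1  0  0  1  1  2  0
So g(9) = 0.
Row B is a plain Nim row of size 4, so its Grundy value is 4.
By the Sprague-Grundy theorem, the Grundy value of a sum of independent games is the XOR of the component values.
Combined value = 0 ⊕ 4 = 4.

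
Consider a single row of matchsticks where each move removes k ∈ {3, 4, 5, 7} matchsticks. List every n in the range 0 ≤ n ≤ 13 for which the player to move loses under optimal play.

0, 1, 2, 10, 11, 12

Build the Grundy sequence with g(k) = mex{g(k−s) : s ∈ {3, 4, 5, 7}, s ≤ k}:
k:     0  1  2  3  4  5  6  7  8  9 10 11 12 13
g(k):  0  0  0  1  1  1  2  2  2  3  0  0  0  1
The P-positions (g = 0) in 0..13 are 0, 1, 2, 10, 11, 12.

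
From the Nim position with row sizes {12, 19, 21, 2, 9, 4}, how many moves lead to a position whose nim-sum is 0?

Nim-sum: 12 XOR 19 XOR 21 XOR 2 XOR 9 XOR 4 = 5.
The overall nim-sum is X = 5. A row of size p has a winning move iff p XOR X < p (reduce it to p XOR X).
  12: 12 XOR 5 = 9 < 12 — winning move (to 9).
  19: 19 XOR 5 = 22 ≥ 19 — no move.
  21: 21 XOR 5 = 16 < 21 — winning move (to 16).
  2: 2 XOR 5 = 7 ≥ 2 — no move.
  9: 9 XOR 5 = 12 ≥ 9 — no move.
  4: 4 XOR 5 = 1 < 4 — winning move (to 1).
That gives 3 winning moves.

3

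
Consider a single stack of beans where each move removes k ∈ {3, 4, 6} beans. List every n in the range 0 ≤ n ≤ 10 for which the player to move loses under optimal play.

Grundy values for subtraction set {3, 4, 6}:
k:     0  1  2  3  4  5  6  7  8  9 10
g(k):  0  0  0  1  1  1  2  2  2  0  0
The P-positions (g = 0) in 0..10 are 0, 1, 2, 9, 10.

0, 1, 2, 9, 10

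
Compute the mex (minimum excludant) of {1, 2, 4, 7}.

0 is not in the set, so the mex is 0.

0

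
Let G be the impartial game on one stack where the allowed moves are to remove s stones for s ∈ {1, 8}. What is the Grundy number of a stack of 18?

0

Compute g(0), g(1), … for moves {1, 8}:
k:     0  1  2  3  4  5  6  7  8  9 10 11 12 13 14 15 16 17 18
g(k):  0  1  0  1  0  1  0  1  2  0  1  0  1  0  1  0  1  2  0
So g(18) = 0.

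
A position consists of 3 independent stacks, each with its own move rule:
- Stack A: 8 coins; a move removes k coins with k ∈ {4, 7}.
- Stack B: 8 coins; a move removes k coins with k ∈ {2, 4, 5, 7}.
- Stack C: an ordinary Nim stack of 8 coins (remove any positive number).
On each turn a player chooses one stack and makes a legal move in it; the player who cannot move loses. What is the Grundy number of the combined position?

14

Grundy values for stack A (subtraction set {4, 7}):
k:     0  1  2  3  4  5  6  7  8
g(k):  0  0  0  0  1  1  1  1  2
So g(8) = 2.
Build the Grundy sequence for stack B with g(k) = mex{g(k−s) : s ∈ {2, 4, 5, 7}, s ≤ k}:
g(0) = mex{} = 0
g(1) = mex{} = 0
g(2) = mex{0} = 1
g(3) = mex{0} = 1
g(4) = mex{0,1} = 2
g(5) = mex{0,1} = 2
g(6) = mex{0,1,2} = 3
g(7) = mex{0,1,2} = 3
g(8) = mex{0,1,2,3} = 4
So g(8) = 4.
Stack C is a plain Nim stack of size 8, so its Grundy value is 8.
The value of a disjunctive sum is the nim-sum of the parts.
Combined value = 2 XOR 4 XOR 8 = 14.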